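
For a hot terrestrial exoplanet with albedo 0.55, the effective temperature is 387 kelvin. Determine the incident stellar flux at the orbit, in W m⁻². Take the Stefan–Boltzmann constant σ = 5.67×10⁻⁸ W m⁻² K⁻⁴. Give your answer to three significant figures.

11300 W m⁻²

From S(1−α)/4 = σT⁴: S = 4σT⁴/(1−α).
The emitted flux is σT⁴ = 1272 W m⁻².
So S = 4×1272/(1−0.55) = 11310 W m⁻².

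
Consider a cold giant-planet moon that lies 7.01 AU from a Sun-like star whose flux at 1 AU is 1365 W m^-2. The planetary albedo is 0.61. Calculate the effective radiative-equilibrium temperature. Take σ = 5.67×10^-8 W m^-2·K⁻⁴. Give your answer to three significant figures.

Flux at the orbit: S = 1365/(7.01)² = 27.78 W m^-2.
The planet absorbs (1−α)S over its disc πR² and re-emits over 4πR², so the mean absorbed flux is (1−0.61)·27.78/4 = 2.708 W m^-2.
In equilibrium σT⁴ equals this, so T = 83.13 K.

83.1 kelvin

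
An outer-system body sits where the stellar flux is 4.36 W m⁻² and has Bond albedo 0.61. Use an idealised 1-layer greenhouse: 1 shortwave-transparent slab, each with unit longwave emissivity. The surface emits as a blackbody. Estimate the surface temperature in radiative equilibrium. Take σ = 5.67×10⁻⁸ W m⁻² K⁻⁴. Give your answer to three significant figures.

The effective emission temperature is T_e = [S(1−α)/(4σ)]^¼ = 52.33 K.
Layer-by-layer balance gives σT_s⁴ = (N+1)σT_e⁴, so T_s = 2^¼·52.33 = 62.23 K.

62.2 kelvin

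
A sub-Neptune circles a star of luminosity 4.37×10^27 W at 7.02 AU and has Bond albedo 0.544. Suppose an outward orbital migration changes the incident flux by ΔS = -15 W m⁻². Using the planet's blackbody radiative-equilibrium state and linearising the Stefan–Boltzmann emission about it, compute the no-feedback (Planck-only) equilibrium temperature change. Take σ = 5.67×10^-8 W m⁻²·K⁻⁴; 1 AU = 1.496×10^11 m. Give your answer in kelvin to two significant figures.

d = 7.02 × 1.496×10^11 m = 1.050×10^12 m.
Flux at the orbit: S = L/(4πd²) = 4.37×10^27/(4π·(1.05×10^12)²) = 315.3 W m⁻².
The baseline emission temperature is T_e = 158.7 K.
TOA radiative forcing: ΔF = (1−α)ΔS/4 = 0.456·(-15)/4 = -1.710 W m⁻².
Planck response: λ_P = 4σT_e³ = 4·5.67×10⁻⁸·(158.7)³ = 0.9061 W m⁻²/K.
Hence the no-feedback warming is ΔF/(4σT_e³) = -1.89 K.

-1.9 K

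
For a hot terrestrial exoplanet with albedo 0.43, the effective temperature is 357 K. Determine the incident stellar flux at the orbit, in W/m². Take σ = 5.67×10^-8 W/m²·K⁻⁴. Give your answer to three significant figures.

From S(1−α)/4 = σT⁴: S = 4σT⁴/(1−α).
The emitted flux is σT⁴ = 921.0 W/m².
So S = 4×921.0/(1−0.43) = 6463 W/m².

6460 W/m²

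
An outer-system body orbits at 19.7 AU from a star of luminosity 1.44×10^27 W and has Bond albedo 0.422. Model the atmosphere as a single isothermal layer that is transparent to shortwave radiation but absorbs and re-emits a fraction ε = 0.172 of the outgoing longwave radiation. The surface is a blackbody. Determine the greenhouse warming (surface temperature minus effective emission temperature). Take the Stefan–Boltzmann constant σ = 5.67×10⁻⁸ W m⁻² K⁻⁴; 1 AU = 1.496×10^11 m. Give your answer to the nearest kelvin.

d = 19.7 × 1.496×10^11 m = 2.947×10^12 m.
S = L/(4πd²) = 13.19 W m⁻².
The planet radiates to space at T_e = [S(1−α)/(4σ)]^(1/4) = 76.15 K.
Surface balance with a leaky layer gives σT_s⁴ = σT_e⁴·2/(2−ε), so T_s = T_e·[2/(2−0.172)]^(1/4) = 77.88 K.
Greenhouse warming: T_s − T_e = 1.731 K.

2 K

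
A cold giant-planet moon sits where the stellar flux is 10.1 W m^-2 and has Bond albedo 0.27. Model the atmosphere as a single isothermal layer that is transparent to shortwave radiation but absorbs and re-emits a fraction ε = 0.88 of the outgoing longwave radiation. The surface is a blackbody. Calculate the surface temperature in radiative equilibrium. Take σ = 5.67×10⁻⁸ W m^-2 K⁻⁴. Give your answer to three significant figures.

87.3 K

The planet radiates to space at T_e = [S(1−α)/(4σ)]^(1/4) = 75.51 K.
For a single slab of emissivity ε, T_s⁴ = 2T_e⁴/(2−ε); thus T_s = 75.51·(1.786)^(1/4) = 87.29 K.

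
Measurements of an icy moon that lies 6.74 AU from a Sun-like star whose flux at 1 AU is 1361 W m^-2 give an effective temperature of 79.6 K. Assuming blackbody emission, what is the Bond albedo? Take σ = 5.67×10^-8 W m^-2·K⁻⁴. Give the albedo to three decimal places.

0.696

Irradiance scales as 1/d², so S = 1361 W m^-2 × (1/6.74)² = 29.96 W m^-2.
From σT⁴ = S(1−α)/4 we invert for α: 1−α = 4σT⁴/S.
4σT⁴ = 4·5.67×10⁻⁸·(79.6)⁴ = 9.105 W m^-2.
Hence α = 1 − 9.105/29.96 = 0.6961.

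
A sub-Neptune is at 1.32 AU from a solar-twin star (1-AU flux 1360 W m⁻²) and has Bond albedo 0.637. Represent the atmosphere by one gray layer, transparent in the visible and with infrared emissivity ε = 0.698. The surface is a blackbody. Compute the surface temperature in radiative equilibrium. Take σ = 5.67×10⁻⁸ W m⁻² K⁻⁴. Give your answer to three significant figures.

By the inverse-square law, S = 1360/1.32² = 780.5 W m⁻².
At the top of the atmosphere, σT_e⁴ = S(1−α)/4 = 70.83 W m⁻², giving T_e = 188.0 K.
The surface balance (absorbed SW + ε·downward IR = σT_s⁴) with T_a⁴ = T_s⁴/2 reduces to T_s = T_e·[2/(2−ε)]^¼ = 209.3 K.

209 K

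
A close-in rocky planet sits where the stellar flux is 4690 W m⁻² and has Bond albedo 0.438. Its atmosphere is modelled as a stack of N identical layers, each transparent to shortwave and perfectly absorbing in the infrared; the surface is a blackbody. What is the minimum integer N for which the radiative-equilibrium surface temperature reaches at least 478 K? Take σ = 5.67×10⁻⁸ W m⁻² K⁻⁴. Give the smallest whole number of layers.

Top-of-atmosphere balance: σT_e⁴ = S(1−α)/4 = 658.9 W m⁻² → T_e = 328.3 K.
Need (N+1)T_e⁴ ≥ T_s⁴, i.e. N+1 ≥ (478/328.3)⁴ = 4.492.
So N ≥ 3.492; the smallest integer is N = 4.

4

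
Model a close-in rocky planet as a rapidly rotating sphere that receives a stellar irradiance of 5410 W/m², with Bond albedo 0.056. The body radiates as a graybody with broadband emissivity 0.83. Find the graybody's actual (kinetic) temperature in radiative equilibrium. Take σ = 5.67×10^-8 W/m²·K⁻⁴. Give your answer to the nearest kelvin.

Averaging over the sphere, the absorbed flux is S(1−α)/4 = 1277 W/m².
Radiative balance εσT⁴ = 1277 gives T = [1277/(0.83·σ)]^(1/4) = 405.8 K.

406 kelvin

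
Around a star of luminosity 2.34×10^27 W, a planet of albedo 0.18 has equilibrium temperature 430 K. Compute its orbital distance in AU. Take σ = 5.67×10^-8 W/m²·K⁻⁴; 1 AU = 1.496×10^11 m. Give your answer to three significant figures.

0.938 AU

Required flux: S = 4σT⁴/(1−α) = 9456 W/m².
S = L/(4πd²) → d = √(L/4πS) = √(2.34×10^27/(4π·9456)) = 1.403×10^11 m = 0.9380 AU.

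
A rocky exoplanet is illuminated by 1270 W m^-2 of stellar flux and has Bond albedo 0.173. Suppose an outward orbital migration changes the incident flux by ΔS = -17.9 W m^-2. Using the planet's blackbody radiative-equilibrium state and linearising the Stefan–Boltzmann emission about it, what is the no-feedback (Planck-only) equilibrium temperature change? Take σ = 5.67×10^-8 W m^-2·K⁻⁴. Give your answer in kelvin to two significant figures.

Unperturbed T_e = [1270·(1−0.173)/(4σ)]^¼ = 260.9 K.
ΔF = Δ[S(1−α)]/4 = (1−0.173)·-17.9/4 = -3.701 W m^-2.
The Planck feedback parameter is 4σT_e³ = 4.026 W m^-2/K.
So ΔT₀ = -3.701/4.026 = -0.919 K.

-0.92 kelvin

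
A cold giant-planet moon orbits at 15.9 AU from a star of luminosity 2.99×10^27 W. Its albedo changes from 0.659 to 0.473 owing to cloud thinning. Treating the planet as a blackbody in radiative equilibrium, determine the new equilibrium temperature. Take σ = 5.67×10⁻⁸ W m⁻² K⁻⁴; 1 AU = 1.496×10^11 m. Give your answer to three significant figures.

d = 15.9 × 1.496×10^11 m = 2.379×10^12 m.
S = L/(4πd²) = 42.05 W m⁻².
With the new albedo, S(1−α₂)/4 = 5.541 W m⁻², so T₂ = 99.42 K.

99.4 K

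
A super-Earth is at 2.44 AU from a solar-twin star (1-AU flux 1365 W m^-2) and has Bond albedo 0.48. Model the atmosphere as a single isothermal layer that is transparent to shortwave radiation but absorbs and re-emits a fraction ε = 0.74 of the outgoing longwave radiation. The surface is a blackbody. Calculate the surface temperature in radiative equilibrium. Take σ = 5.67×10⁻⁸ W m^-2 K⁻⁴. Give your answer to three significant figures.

Flux at the orbit: S = 1365/(2.44)² = 229.3 W m^-2.
Effective emission temperature (TOA balance): σT_e⁴ = S(1−α)/4 = 29.81 W m^-2 → T_e = 151.4 K.
Surface balance with a leaky layer gives σT_s⁴ = σT_e⁴·2/(2−ε), so T_s = T_e·[2/(2−0.74)]^(1/4) = 170.0 K.

170 kelvin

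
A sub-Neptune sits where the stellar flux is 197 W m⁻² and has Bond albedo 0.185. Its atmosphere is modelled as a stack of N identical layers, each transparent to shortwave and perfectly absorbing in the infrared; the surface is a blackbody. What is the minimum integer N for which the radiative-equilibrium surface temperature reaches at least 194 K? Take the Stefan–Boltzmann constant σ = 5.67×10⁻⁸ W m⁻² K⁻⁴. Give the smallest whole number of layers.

2

The effective emission temperature is T_e = [S(1−α)/(4σ)]^¼ = 163.1 K.
Need (N+1)T_e⁴ ≥ T_s⁴, i.e. N+1 ≥ (194/163.1)⁴ = 2.001.
Rounding up, N = 2.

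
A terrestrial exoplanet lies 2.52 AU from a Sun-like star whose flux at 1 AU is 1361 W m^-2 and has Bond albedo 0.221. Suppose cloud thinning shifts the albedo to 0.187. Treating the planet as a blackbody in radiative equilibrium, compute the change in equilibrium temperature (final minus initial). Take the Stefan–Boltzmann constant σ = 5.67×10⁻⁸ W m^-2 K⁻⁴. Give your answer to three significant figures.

1.77 K

Irradiance scales as 1/d², so S = 1361 W m^-2 × (1/2.52)² = 214.3 W m^-2.
Before: T₁ = [214.3·0.779/(4σ)]^(1/4) = 164.7 K.
With α = 0.187, T₂ = 166.5 K.
Change: 166.5 − 164.7 = 1.769 K.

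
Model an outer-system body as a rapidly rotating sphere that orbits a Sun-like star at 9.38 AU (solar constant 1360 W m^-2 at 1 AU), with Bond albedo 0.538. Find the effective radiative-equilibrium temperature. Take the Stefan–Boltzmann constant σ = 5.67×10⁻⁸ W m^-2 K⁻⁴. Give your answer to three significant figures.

By the inverse-square law, S = 1360/9.38² = 15.46 W m^-2.
Averaging over the sphere, the absorbed flux is S(1−α)/4 = 1.785 W m^-2.
In equilibrium σT⁴ equals this, so T = 74.91 K.

74.9 K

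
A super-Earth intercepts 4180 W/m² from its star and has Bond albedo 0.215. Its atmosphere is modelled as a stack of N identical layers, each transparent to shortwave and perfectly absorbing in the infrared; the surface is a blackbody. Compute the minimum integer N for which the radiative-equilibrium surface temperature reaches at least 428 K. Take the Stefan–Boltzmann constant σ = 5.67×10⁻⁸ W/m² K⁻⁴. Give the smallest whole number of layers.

2

OLR = S(1−α)/4 = 820.3 W/m²; the top layer radiates at T_e = 346.8 K.
Need (N+1)T_e⁴ ≥ T_s⁴, i.e. N+1 ≥ (428/346.8)⁴ = 2.319.
Rounding up, N = 2.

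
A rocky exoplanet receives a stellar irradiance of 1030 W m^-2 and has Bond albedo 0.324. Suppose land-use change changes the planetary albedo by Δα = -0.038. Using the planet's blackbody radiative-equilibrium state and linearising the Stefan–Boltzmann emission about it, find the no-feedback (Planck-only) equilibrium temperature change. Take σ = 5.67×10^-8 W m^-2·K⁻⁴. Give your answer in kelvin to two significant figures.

3.3 kelvin

Reference equilibrium: T_e = [S(1−α)/(4σ)]^(1/4) = 235.4 K.
TOA radiative forcing: ΔF = −S·Δα/4 = −1030·(-0.038)/4 = 9.785 W m^-2.
The Planck feedback parameter is 4σT_e³ = 2.958 W m^-2/K.
Hence the no-feedback warming is ΔF/(4σT_e³) = 3.31 K.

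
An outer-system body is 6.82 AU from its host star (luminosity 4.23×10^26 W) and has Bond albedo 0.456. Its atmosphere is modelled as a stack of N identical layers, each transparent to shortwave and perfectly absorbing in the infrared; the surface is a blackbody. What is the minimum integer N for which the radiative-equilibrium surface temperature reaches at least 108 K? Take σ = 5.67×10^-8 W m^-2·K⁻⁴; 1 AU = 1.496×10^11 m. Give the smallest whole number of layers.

Orbital distance: d = 6.82 AU = 1.020×10^12 m.
Spreading L over a sphere of radius d: S = 4.23×10^26/(4π·1.02×10^12²) = 32.34 W m^-2.
Top-of-atmosphere balance: σT_e⁴ = S(1−α)/4 = 4.398 W m^-2 → T_e = 93.85 K.
Since T_s⁴ = (N+1)T_e⁴, we need N ≥ (T_s/T_e)⁴ − 1 = 0.754.
The minimum whole number is N = 1.

1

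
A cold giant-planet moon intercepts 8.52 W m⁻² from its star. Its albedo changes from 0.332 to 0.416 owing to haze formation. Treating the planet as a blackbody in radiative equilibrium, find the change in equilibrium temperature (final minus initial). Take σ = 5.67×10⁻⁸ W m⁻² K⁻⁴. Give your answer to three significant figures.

-2.34 kelvin

Initial: T₁ = [S(1−0.332)/(4σ)]^(1/4) = 70.78 K.
With α = 0.416, T₂ = 68.44 K.
ΔT = T₂ − T₁ = -2.338 K.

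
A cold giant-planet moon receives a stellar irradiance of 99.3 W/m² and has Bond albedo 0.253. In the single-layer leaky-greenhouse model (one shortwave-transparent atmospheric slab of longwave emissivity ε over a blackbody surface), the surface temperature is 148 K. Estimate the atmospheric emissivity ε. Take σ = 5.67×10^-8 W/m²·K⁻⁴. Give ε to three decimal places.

Effective temperature: T_e = [S(1−α)/(4σ)]^(1/4) = 134.5 K.
Inverting T_s⁴ = 2T_e⁴/(2−ε): (T_e/T_s)⁴ = 0.6817, so ε = 2(1 − 0.6817) = 0.6366.

0.637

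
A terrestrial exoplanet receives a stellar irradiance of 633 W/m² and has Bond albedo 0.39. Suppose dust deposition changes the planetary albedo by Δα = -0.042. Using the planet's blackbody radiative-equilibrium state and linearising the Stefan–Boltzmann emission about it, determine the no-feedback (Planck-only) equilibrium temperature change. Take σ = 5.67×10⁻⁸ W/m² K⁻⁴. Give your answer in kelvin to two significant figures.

Reference equilibrium: T_e = [S(1−α)/(4σ)]^(1/4) = 203.1 K.
ΔF = −(S/4)Δα = −(633.0/4)×(-0.042) = 6.647 W/m².
Linearising σT⁴ gives d(σT⁴)/dT = 4σT_e³ = 1.901 W/m² per K.
ΔT₀ = ΔF/λ_P = 6.647/1.901 = 3.50 K.

3.5 K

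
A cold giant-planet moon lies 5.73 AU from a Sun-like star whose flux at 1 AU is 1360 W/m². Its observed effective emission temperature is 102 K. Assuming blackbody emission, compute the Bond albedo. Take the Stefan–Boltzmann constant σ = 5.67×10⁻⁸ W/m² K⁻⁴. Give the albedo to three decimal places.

Flux at the orbit: S = 1360/(5.73)² = 41.42 W/m².
Rearranging the radiative balance, α = 1 − 4σT⁴/S.
4σT⁴ = 4·5.67×10⁻⁸·(102)⁴ = 24.55 W/m².
1−α = 24.55/41.42 = 0.5927, so α = 0.4073.

0.407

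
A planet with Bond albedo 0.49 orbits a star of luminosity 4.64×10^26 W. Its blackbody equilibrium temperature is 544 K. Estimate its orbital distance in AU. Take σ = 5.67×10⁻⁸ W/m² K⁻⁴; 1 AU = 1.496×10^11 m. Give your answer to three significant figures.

Required flux: S = 4σT⁴/(1−α) = 38950 W/m².
S = L/(4πd²) → d = √(L/4πS) = √(4.64×10^26/(4π·38950)) = 3.079×10^10 m = 0.2058 AU.

0.206 AU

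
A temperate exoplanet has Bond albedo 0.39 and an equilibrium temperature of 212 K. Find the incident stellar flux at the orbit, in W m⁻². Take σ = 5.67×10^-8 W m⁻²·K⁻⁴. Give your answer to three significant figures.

Invert the energy balance for S: S = 4σT⁴/(1−α).
σT⁴ = 5.67×10⁻⁸·(212)⁴ = 114.5 W m⁻².
S = 4·114.5/0.61 = 751.0 W m⁻².

751 W m⁻²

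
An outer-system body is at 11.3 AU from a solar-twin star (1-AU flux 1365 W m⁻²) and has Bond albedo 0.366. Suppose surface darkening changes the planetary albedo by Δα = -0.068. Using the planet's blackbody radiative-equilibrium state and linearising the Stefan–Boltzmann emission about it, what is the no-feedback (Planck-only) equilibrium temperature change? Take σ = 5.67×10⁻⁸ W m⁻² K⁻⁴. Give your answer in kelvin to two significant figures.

Flux at the orbit: S = 1365/(11.3)² = 10.69 W m⁻².
Reference equilibrium: T_e = [S(1−α)/(4σ)]^(1/4) = 73.94 K.
TOA radiative forcing: ΔF = −S·Δα/4 = −10.69·(-0.068)/4 = 0.1817 W m⁻².
Planck response: λ_P = 4σT_e³ = 4·5.67×10⁻⁸·(73.94)³ = 0.09167 W m⁻²/K.
So ΔT₀ = 0.1817/0.09167 = 1.98 K.

2.0 K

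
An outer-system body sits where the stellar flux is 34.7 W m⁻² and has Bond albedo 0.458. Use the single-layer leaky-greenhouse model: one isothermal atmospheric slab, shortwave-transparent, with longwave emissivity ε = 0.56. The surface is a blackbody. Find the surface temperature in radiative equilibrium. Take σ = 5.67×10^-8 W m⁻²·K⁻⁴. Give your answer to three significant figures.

104 K

Effective emission temperature (TOA balance): σT_e⁴ = S(1−α)/4 = 4.702 W m⁻² → T_e = 95.43 K.
Surface balance with a leaky layer gives σT_s⁴ = σT_e⁴·2/(2−ε), so T_s = T_e·[2/(2−0.56)]^(1/4) = 103.6 K.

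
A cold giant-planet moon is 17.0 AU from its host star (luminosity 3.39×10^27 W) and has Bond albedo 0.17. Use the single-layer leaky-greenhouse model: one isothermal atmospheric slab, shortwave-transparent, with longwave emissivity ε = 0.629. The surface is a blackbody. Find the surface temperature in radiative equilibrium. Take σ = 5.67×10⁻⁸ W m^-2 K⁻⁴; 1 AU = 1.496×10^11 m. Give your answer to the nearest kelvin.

122 K

d = 17.0 × 1.496×10^11 m = 2.543×10^12 m.
Spreading L over a sphere of radius d: S = 3.39×10^27/(4π·2.54×10^12²) = 41.71 W m^-2.
The planet radiates to space at T_e = [S(1−α)/(4σ)]^(1/4) = 111.2 K.
The surface balance (absorbed SW + ε·downward IR = σT_s⁴) with T_a⁴ = T_s⁴/2 reduces to T_s = T_e·[2/(2−ε)]^¼ = 122.2 K.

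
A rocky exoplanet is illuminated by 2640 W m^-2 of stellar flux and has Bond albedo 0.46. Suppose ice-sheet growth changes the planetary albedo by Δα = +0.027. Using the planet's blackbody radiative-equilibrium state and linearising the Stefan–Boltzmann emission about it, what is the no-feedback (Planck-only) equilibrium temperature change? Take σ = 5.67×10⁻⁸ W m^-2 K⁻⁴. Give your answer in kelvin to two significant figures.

-3.5 kelvin

Unperturbed T_e = [2640·(1−0.46)/(4σ)]^¼ = 281.6 K.
TOA radiative forcing: ΔF = −S·Δα/4 = −2640·(+0.027)/4 = -17.82 W m^-2.
The Planck feedback parameter is 4σT_e³ = 5.063 W m^-2/K.
So ΔT₀ = -17.82/5.063 = -3.52 K.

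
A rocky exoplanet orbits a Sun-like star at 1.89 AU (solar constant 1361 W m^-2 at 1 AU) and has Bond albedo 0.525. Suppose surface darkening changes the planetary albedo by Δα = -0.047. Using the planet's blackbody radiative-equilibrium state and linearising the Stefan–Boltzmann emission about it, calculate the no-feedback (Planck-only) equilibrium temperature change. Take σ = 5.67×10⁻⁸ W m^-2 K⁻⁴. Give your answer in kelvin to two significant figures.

4.2 kelvin

Flux at the orbit: S = 1361/(1.89)² = 381.0 W m^-2.
Reference equilibrium: T_e = [S(1−α)/(4σ)]^(1/4) = 168.1 K.
ΔF = −(S/4)Δα = −(381.0/4)×(-0.047) = 4.477 W m^-2.
The Planck feedback parameter is 4σT_e³ = 1.077 W m^-2/K.
ΔT₀ = ΔF/λ_P = 4.477/1.077 = 4.16 K.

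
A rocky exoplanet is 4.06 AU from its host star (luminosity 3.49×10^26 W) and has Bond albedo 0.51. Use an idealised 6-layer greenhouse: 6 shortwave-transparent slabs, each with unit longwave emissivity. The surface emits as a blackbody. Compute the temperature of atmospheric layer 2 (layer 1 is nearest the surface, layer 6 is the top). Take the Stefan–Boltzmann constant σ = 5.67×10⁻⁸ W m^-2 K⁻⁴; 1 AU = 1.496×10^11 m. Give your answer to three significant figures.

d = 4.06 × 1.496×10^11 m = 6.074×10^11 m.
S = L/(4πd²) = 75.28 W m^-2.
OLR = S(1−α)/4 = 9.222 W m^-2; the top layer radiates at T_e = 112.9 K.
Each opaque layer satisfies 2T_j⁴ = T_{j−1}⁴ + T_{j+1}⁴, giving T_k⁴ = (N+1−k)T_e⁴.
T_2 = (5)^(1/4)·112.9 = 168.9 K.

169 K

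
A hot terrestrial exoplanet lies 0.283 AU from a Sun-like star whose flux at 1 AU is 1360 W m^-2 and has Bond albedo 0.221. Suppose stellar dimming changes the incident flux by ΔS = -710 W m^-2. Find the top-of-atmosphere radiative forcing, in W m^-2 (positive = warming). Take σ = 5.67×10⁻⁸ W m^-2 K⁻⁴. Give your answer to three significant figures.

By the inverse-square law, S = 1360/0.283² = 16980 W m^-2.
TOA radiative forcing: ΔF = (1−α)ΔS/4 = 0.779·(-710)/4 = -138.3 W m^-2.

-138 W m^-2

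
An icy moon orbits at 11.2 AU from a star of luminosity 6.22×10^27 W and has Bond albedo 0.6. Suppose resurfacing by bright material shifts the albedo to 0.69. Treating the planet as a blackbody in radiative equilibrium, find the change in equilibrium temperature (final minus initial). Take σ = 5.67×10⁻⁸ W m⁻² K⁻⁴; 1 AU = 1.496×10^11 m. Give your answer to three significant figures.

d = 11.2 × 1.496×10^11 m = 1.676×10^12 m.
Flux at the orbit: S = L/(4πd²) = 6.22×10^27/(4π·(1.68×10^12)²) = 176.3 W m⁻².
Initial: T₁ = [S(1−0.6)/(4σ)]^(1/4) = 132.8 K.
After:  T₂ = [176.3·0.31/(4σ)]^(1/4) = 124.6 K.
ΔT = T₂ − T₁ = -8.198 K.

-8.20 K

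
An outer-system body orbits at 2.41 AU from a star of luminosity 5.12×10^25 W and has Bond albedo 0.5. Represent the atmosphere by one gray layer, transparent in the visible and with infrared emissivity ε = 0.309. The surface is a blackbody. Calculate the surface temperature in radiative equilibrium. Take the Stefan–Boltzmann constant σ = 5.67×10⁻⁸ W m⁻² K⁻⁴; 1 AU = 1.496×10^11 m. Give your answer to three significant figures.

Orbital distance: d = 2.41 AU = 3.605×10^11 m.
Flux at the orbit: S = L/(4πd²) = 5.12×10^25/(4π·(3.61×10^11)²) = 31.34 W m⁻².
At the top of the atmosphere, σT_e⁴ = S(1−α)/4 = 3.918 W m⁻², giving T_e = 91.17 K.
Surface balance with a leaky layer gives σT_s⁴ = σT_e⁴·2/(2−ε), so T_s = T_e·[2/(2−0.309)]^(1/4) = 95.08 K.

95.1 K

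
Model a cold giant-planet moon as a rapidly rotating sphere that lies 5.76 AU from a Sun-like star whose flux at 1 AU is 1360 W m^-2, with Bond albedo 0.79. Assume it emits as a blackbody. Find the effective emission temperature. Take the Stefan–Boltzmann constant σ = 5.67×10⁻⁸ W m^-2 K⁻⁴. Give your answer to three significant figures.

78.5 K

By the inverse-square law, S = 1360/5.76² = 40.99 W m^-2.
The planet absorbs (1−α)S over its disc πR² and re-emits over 4πR², so the mean absorbed flux is (1−0.79)·40.99/4 = 2.152 W m^-2.
In equilibrium σT⁴ equals this, so T = 78.49 K.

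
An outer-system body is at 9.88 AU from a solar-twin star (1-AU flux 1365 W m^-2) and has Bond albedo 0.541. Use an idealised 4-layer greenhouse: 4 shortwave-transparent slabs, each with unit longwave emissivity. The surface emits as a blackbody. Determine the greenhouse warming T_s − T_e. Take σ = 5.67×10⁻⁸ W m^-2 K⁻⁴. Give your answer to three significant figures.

36.1 K

Irradiance scales as 1/d², so S = 1365 W m^-2 × (1/9.88)² = 13.98 W m^-2.
The effective emission temperature is T_e = [S(1−α)/(4σ)]^¼ = 72.94 K.
T_s = (N+1)^(1/4)·T_e = 109.1 K.
So the greenhouse effect raises the surface by 109.1 − 72.94 = 36.13 K.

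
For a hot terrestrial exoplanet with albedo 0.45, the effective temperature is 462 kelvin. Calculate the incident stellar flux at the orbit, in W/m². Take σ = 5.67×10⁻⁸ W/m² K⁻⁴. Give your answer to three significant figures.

Invert the energy balance for S: S = 4σT⁴/(1−α).
The emitted flux is σT⁴ = 2583 W/m².
So S = 4×2583/(1−0.45) = 18790 W/m².

18800 W/m²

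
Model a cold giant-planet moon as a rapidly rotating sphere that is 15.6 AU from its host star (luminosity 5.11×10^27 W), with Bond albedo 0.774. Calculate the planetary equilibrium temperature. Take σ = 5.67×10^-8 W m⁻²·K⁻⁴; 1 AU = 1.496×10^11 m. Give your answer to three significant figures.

92.9 K

d = 15.6 × 1.496×10^11 m = 2.334×10^12 m.
Spreading L over a sphere of radius d: S = 5.11×10^27/(4π·2.33×10^12²) = 74.66 W m⁻².
Averaging over the sphere, the absorbed flux is S(1−α)/4 = 4.218 W m⁻².
Balancing against σT⁴: T = (4.218/5.67×10⁻⁸)^(1/4) = 92.87 K.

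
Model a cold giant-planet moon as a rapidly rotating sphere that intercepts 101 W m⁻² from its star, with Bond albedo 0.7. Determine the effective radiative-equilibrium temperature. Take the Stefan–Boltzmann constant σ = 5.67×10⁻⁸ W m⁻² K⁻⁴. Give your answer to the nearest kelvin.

108 kelvin

The planet absorbs (1−α)S over its disc πR² and re-emits over 4πR², so the mean absorbed flux is (1−0.7)·101.0/4 = 7.575 W m⁻².
In equilibrium σT⁴ equals this, so T = 107.5 K.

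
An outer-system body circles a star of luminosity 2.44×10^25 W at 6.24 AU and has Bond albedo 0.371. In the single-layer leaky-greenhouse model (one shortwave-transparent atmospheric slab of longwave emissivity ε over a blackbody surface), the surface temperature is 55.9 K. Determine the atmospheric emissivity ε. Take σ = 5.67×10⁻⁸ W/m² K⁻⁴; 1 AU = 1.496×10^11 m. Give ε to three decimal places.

0.734

d = 6.24 × 1.496×10^11 m = 9.335×10^11 m.
Spreading L over a sphere of radius d: S = 2.44×10^25/(4π·9.34×10^11²) = 2.228 W/m².
First, T_e = [2.228·(1−0.371)/(4σ)]^(1/4) = 49.86 K.
Inverting T_s⁴ = 2T_e⁴/(2−ε): (T_e/T_s)⁴ = 0.6329, so ε = 2(1 − 0.6329) = 0.7343.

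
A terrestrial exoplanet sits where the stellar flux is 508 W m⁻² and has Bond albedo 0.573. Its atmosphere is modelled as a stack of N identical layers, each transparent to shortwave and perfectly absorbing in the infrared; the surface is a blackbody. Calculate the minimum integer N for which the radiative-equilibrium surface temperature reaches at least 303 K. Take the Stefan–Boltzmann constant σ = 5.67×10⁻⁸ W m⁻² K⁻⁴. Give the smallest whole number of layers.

The effective emission temperature is T_e = [S(1−α)/(4σ)]^¼ = 175.9 K.
Since T_s⁴ = (N+1)T_e⁴, we need N ≥ (T_s/T_e)⁴ − 1 = 7.813.
So N ≥ 7.813; the smallest integer is N = 8.

8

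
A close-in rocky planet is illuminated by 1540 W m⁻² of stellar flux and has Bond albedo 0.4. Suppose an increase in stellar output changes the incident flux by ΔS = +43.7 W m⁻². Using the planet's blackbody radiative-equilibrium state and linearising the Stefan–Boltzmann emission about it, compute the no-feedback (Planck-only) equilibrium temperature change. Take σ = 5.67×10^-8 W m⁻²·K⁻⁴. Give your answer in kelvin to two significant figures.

Unperturbed T_e = [1540·(1−0.4)/(4σ)]^¼ = 252.6 K.
ΔF = Δ[S(1−α)]/4 = (1−0.4)·+43.7/4 = 6.555 W m⁻².
The Planck feedback parameter is 4σT_e³ = 3.657 W m⁻²/K.
Hence the no-feedback warming is ΔF/(4σT_e³) = 1.79 K.

1.8 kelvin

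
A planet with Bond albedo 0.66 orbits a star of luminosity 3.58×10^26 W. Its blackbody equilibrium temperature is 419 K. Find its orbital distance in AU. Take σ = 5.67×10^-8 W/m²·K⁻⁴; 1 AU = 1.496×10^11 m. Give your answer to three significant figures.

0.249 AU

The flux needed for this T is 4σT⁴/(1−0.66) = 20560 W/m².
Then d = [L/(4πS)]^(1/2) = 3.722×10^10 m, i.e. 0.2488 AU.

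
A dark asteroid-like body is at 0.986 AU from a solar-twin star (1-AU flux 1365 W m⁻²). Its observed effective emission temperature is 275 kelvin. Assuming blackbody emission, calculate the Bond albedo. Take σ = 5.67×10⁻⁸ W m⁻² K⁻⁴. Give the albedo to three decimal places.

0.076

Flux at the orbit: S = 1365/(0.986)² = 1404 W m⁻².
From σT⁴ = S(1−α)/4 we invert for α: 1−α = 4σT⁴/S.
σT⁴ = 324.3 W m⁻², so 4σT⁴ = 1297 W m⁻².
Hence α = 1 − 1297/1404 = 0.0762.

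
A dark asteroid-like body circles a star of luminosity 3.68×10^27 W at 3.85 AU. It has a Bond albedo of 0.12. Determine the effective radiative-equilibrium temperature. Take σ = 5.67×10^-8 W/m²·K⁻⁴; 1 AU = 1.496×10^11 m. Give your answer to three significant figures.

242 K

d = 3.85 × 1.496×10^11 m = 5.760×10^11 m.
Spreading L over a sphere of radius d: S = 3.68×10^27/(4π·5.76×10^11²) = 882.8 W/m².
Absorbed flux (global mean): S(1−α)/4 = 882.8·0.88/4 = 194.2 W/m².
Set σT⁴ = 194.2 → T = (194.2/σ)^(1/4) = 241.9 K.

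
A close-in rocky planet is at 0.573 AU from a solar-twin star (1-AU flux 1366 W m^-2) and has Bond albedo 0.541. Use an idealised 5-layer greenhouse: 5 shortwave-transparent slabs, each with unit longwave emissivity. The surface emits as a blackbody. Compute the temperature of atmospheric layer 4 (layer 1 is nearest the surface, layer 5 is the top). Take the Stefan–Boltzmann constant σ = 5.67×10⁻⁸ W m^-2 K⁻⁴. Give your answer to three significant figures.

360 K

Irradiance scales as 1/d², so S = 1366 W m^-2 × (1/0.573)² = 4160 W m^-2.
OLR = S(1−α)/4 = 477.4 W m^-2; the top layer radiates at T_e = 302.9 K.
In the N-layer model, layer k (counted from the surface) has T_k = (N+1−k)^(1/4)·T_e.
With k = 4: T_4 = (5+1−4)^¼·302.9 K = 360.2 K.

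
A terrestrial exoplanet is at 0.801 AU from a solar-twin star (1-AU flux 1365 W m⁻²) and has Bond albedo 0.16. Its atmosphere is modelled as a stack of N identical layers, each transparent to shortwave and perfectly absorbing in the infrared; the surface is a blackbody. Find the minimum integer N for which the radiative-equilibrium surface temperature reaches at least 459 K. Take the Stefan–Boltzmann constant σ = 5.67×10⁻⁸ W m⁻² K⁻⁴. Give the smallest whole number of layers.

5

Irradiance scales as 1/d², so S = 1365 W m⁻² × (1/0.801)² = 2127 W m⁻².
Top-of-atmosphere balance: σT_e⁴ = S(1−α)/4 = 446.8 W m⁻² → T_e = 297.9 K.
Since T_s⁴ = (N+1)T_e⁴, we need N ≥ (T_s/T_e)⁴ − 1 = 4.633.
So N ≥ 4.633; the smallest integer is N = 5.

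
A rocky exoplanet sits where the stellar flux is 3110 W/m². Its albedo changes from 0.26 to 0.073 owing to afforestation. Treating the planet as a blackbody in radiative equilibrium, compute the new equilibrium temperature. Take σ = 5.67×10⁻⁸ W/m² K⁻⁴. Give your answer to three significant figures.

With the new albedo, S(1−α₂)/4 = 720.7 W/m², so T₂ = 335.8 K.

336 K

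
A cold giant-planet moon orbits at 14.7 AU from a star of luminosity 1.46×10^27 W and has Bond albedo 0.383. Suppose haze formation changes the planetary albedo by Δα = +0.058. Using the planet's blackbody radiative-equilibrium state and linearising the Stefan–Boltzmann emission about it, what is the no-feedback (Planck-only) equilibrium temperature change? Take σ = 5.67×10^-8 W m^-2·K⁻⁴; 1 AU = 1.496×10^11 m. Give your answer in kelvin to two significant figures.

d = 14.7 × 1.496×10^11 m = 2.199×10^12 m.
Spreading L over a sphere of radius d: S = 1.46×10^27/(4π·2.20×10^12²) = 24.02 W m^-2.
Reference equilibrium: T_e = [S(1−α)/(4σ)]^(1/4) = 89.91 K.
TOA radiative forcing: ΔF = −S·Δα/4 = −24.02·(+0.058)/4 = -0.3483 W m^-2.
Linearising σT⁴ gives d(σT⁴)/dT = 4σT_e³ = 0.1649 W m^-2 per K.
ΔT₀ = ΔF/λ_P = -0.3483/0.1649 = -2.11 K.

-2.1 K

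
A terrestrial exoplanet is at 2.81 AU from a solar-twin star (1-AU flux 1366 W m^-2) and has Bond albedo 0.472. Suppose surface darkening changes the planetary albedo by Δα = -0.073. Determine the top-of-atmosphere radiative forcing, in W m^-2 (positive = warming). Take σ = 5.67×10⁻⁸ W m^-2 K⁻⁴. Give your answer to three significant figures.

3.16 W m^-2

By the inverse-square law, S = 1366/2.81² = 173.0 W m^-2.
ΔF = −(S/4)Δα = −(173.0/4)×(-0.073) = 3.157 W m^-2.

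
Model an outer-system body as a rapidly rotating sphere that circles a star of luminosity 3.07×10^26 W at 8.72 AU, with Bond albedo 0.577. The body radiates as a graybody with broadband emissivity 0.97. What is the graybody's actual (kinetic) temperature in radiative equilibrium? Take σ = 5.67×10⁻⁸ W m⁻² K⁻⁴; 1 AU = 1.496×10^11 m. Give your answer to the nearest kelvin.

Orbital distance: d = 8.72 AU = 1.305×10^12 m.
Spreading L over a sphere of radius d: S = 3.07×10^26/(4π·1.30×10^12²) = 14.36 W m⁻².
Absorbed flux (global mean): S(1−α)/4 = 14.36·0.423/4 = 1.518 W m⁻².
Radiative balance εσT⁴ = 1.518 gives T = [1.518/(0.97·σ)]^(1/4) = 72.48 K.

72 K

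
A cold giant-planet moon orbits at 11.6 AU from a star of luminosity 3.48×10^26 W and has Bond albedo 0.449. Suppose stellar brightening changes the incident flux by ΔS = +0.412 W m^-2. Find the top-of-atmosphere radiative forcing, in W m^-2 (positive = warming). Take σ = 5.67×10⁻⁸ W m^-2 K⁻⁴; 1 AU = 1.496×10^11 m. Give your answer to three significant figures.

0.0568 W m^-2

Orbital distance: d = 11.6 AU = 1.735×10^12 m.
Flux at the orbit: S = L/(4πd²) = 3.48×10^26/(4π·(1.74×10^12)²) = 9.196 W m^-2.
Only a fraction (1−α) is absorbed and it's spread over 4πR², so ΔF = (1−α)ΔS/4 = 0.05675 W m^-2.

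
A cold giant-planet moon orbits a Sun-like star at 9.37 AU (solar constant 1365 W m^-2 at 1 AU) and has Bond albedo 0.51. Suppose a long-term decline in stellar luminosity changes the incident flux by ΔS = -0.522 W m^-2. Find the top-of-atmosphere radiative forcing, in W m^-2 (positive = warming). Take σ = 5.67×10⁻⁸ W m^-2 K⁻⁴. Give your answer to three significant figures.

Flux at the orbit: S = 1365/(9.37)² = 15.55 W m^-2.
Only a fraction (1−α) is absorbed and it's spread over 4πR², so ΔF = (1−α)ΔS/4 = -0.06395 W m^-2.

-0.0639 W m^-2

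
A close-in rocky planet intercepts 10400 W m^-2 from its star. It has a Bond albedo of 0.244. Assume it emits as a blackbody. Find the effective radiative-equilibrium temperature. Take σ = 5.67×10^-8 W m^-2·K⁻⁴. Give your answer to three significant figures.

Averaging over the sphere, the absorbed flux is S(1−α)/4 = 1966 W m^-2.
Set σT⁴ = 1966 → T = (1966/σ)^(1/4) = 431.5 K.

431 kelvin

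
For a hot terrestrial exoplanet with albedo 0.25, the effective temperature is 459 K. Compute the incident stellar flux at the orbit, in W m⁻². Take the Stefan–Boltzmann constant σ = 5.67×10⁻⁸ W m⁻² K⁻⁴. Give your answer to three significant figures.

13400 W m⁻²

From S(1−α)/4 = σT⁴: S = 4σT⁴/(1−α).
σT⁴ = 5.67×10⁻⁸·(459)⁴ = 2517 W m⁻².
So S = 4×2517/(1−0.25) = 13420 W m⁻².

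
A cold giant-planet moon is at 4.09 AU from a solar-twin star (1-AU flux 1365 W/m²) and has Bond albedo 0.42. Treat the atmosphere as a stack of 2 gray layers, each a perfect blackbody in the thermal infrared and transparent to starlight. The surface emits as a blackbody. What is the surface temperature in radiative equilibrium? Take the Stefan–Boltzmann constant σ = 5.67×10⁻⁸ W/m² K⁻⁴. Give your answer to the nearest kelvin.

Flux at the orbit: S = 1365/(4.09)² = 81.60 W/m².
The effective emission temperature is T_e = [S(1−α)/(4σ)]^¼ = 120.2 K.
Layer-by-layer balance gives σT_s⁴ = (N+1)σT_e⁴, so T_s = 3^¼·120.2 = 158.2 K.

158 K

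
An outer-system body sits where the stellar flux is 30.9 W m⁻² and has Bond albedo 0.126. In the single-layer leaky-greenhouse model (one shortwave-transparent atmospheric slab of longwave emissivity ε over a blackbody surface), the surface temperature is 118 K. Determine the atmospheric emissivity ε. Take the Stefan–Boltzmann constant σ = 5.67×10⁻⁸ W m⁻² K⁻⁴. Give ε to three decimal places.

Effective temperature: T_e = [S(1−α)/(4σ)]^(1/4) = 104.5 K.
T_s⁴ = T_e⁴·2/(2−ε) → ε = 2 − 2(T_e/T_s)⁴ = 2 − 2·(104.5/118)⁴ = 0.7716.

0.772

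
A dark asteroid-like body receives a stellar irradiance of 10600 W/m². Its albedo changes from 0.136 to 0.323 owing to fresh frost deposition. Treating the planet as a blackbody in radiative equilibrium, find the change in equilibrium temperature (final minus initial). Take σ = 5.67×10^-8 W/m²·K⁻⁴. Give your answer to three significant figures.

Before: T₁ = [10600·0.864/(4σ)]^(1/4) = 448.3 K.
With α = 0.323, T₂ = 421.8 K.
Change: 421.8 − 448.3 = -26.52 K.

-26.5 kelvin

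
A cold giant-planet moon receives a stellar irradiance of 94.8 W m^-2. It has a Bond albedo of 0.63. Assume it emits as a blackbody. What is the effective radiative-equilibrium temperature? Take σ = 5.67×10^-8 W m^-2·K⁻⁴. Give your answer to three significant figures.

The planet absorbs (1−α)S over its disc πR² and re-emits over 4πR², so the mean absorbed flux is (1−0.63)·94.80/4 = 8.769 W m^-2.
In equilibrium σT⁴ equals this, so T = 111.5 K.

112 kelvin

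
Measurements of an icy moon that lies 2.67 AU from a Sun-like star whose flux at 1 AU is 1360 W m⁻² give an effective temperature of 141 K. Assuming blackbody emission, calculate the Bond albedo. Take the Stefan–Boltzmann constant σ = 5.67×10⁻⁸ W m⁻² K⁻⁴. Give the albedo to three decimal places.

0.530

Flux at the orbit: S = 1360/(2.67)² = 190.8 W m⁻².
Rearranging the radiative balance, α = 1 − 4σT⁴/S.
σT⁴ = 22.41 W m⁻², so 4σT⁴ = 89.64 W m⁻².
1−α = 89.64/190.8 = 0.4699, so α = 0.5301.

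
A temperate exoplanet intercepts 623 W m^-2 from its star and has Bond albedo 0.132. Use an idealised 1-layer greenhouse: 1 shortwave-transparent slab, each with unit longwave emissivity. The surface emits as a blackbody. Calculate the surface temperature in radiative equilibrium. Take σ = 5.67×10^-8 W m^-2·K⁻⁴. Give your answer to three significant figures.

263 K

Top-of-atmosphere balance: σT_e⁴ = S(1−α)/4 = 135.2 W m^-2 → T_e = 221.0 K.
Layer-by-layer balance gives σT_s⁴ = (N+1)σT_e⁴, so T_s = 2^¼·221.0 = 262.8 K.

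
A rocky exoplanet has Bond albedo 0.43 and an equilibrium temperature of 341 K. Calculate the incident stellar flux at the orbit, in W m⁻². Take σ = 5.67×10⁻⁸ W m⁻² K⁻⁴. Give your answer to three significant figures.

From S(1−α)/4 = σT⁴: S = 4σT⁴/(1−α).
The emitted flux is σT⁴ = 766.7 W m⁻².
So S = 4×766.7/(1−0.43) = 5380 W m⁻².

5380 W m⁻²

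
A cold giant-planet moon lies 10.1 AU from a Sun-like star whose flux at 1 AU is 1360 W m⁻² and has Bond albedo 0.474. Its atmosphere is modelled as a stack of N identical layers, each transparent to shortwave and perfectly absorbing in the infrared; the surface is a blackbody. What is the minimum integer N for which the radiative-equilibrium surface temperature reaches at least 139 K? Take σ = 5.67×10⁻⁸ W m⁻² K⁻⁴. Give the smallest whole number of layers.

12

Flux at the orbit: S = 1360/(10.1)² = 13.33 W m⁻².
The effective emission temperature is T_e = [S(1−α)/(4σ)]^¼ = 74.57 K.
T_s = (N+1)^(1/4)·T_e ≥ 139 K requires N+1 ≥ (T_s/T_e)⁴ = (139/74.57)⁴ = 12.073.
The minimum whole number is N = 12.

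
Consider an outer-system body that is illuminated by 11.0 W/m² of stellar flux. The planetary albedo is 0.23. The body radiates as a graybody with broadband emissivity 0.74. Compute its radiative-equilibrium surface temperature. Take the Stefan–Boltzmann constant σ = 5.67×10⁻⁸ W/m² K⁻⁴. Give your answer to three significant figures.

Absorbed flux (global mean): S(1−α)/4 = 11.00·0.77/4 = 2.118 W/m².
Equating to εσT⁴ with ε = 0.74: T = (2.118/0.74σ)^(1/4) = 84.29 K.

84.3 K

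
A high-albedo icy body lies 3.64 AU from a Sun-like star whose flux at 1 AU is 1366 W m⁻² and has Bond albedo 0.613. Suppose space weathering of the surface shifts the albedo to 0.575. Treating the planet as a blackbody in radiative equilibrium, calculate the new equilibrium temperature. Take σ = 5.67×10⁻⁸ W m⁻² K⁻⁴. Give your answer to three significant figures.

Flux at the orbit: S = 1366/(3.64)² = 103.1 W m⁻².
New equilibrium: T₂ = [(1−0.575)·103.1/(4σ)]^(1/4) = 117.9 K.

118 kelvin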